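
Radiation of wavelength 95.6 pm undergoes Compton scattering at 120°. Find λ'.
99.2395 pm

Using the Compton formula: λ' = λ + λ_C(1 − cos θ)

For θ = 120°, cos θ = -1/2 (exact) = -0.5000, so:
1 − cos 120° = 1 − (-1/2) = 1.5000

Δλ = λ_C × 1.5000 = 2.4263 × 1.5000 = 3.6395 pm

λ' = 95.6 + 3.6395 = 99.2395 pm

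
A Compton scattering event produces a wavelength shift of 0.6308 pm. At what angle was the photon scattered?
42.27°

From the Compton formula Δλ = λ_C(1 - cos θ), we can solve for θ:

cos θ = 1 - Δλ/λ_C

Given:
- Δλ = 0.6308 pm
- λ_C = h/(m_e·c) ≈ 2.42631024 pm

cos θ = 1 - 0.6308/2.42631024
cos θ = 1 - 0.259983
cos θ = 0.740017

θ = arccos(0.740017)
θ = 42.27°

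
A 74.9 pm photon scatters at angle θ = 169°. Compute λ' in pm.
79.7080 pm

Using the Compton scattering formula:
λ' = λ + Δλ = λ + λ_C(1 - cos θ)

Given:
- Initial wavelength λ = 74.9 pm
- Scattering angle θ = 169°
- Compton wavelength λ_C ≈ 2.4263 pm

Calculate the shift:
Δλ = 2.4263 × (1 - cos(169°))
Δλ = 2.4263 × 1.9816
Δλ = 4.8080 pm

Final wavelength:
λ' = 74.9 + 4.8080 = 79.7080 pm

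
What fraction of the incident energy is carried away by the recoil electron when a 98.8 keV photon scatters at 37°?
0.0375 (or 3.75%)

Calculate initial and final photon energies:

Initial: E₀ = 98.8 keV → λ₀ = 12.5490 pm
Compton shift: Δλ = 0.4886 pm
Final wavelength: λ' = 13.0376 pm
Final energy: E' = 95.0976 keV

Fractional energy loss:
(E₀ - E')/E₀ = (98.8000 - 95.0976)/98.8000
= 3.7024/98.8000
= 0.0375
= 3.75%

(Intermediate values are shown rounded; full precision is carried through to the final answer.)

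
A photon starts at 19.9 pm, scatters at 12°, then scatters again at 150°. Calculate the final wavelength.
24.4806 pm

Apply Compton shift twice:

First scattering at θ₁ = 12°:
Δλ₁ = λ_C(1 - cos(12°))
Δλ₁ = 2.4263 × 0.0219
Δλ₁ = 0.0530 pm

After first scattering:
λ₁ = 19.9 + 0.0530 = 19.9530 pm

Second scattering at θ₂ = 150°:
Δλ₂ = λ_C(1 - cos(150°))
Δλ₂ = 2.4263 × 1.8660
Δλ₂ = 4.5276 pm

Final wavelength:
λ₂ = 19.9530 + 4.5276 = 24.4806 pm

Total shift: Δλ_total = 0.0530 + 4.5276 = 4.5806 pm

(Intermediate values are shown rounded; full precision is carried through to the final answer.)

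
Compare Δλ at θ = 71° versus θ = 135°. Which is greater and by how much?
135° produces the larger shift by a factor of 2.531

Calculate both shifts using Δλ = λ_C(1 - cos θ):

For θ₁ = 71°:
Δλ₁ = 2.4263 × (1 - cos(71°))
Δλ₁ = 2.4263 × 0.6744
Δλ₁ = 1.6364 pm

For θ₂ = 135°:
Δλ₂ = 2.4263 × (1 - cos(135°))
Δλ₂ = 2.4263 × 1.7071
Δλ₂ = 4.1420 pm

The 135° angle produces the larger shift.
Ratio: 4.1420/1.6364 = 2.531

(Intermediate values are shown rounded; full precision is carried through to the final answer.)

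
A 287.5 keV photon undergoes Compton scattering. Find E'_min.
135.2784 keV (at θ = 180°)

The scattered photon has minimum energy when its wavelength is maximum, i.e., when the Compton shift Δλ = λ_C(1 − cos θ) is maximum. This occurs at θ = 180° (backscattering), giving Δλ_max = 2λ_C = 4.8526 pm.

Initial wavelength: λ₀ = hc/E₀ = 4.3125 pm
Maximum final wavelength: λ'_max = λ₀ + 2λ_C = 4.3125 + 4.8526 = 9.1651 pm
Minimum final energy: E'_min = hc/λ'_max = 135.2784 keV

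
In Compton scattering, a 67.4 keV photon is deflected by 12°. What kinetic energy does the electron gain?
0.1937 keV

By energy conservation: K_e = E_initial - E_final

First find the scattered photon energy:
Initial wavelength: λ = hc/E = 18.3953 pm
Compton shift: Δλ = λ_C(1 - cos(12°)) = 0.0530 pm
Final wavelength: λ' = 18.3953 + 0.0530 = 18.4483 pm
Final photon energy: E' = hc/λ' = 67.2063 keV

Electron kinetic energy:
K_e = E - E' = 67.4000 - 67.2063 = 0.1937 keV

(Intermediate values are shown rounded; full precision is carried through to the final answer.)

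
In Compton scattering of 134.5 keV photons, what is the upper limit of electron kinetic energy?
46.3853 keV

Maximum energy transfer occurs at θ = 180° (backscattering).

Initial photon: E₀ = 134.5 keV → λ₀ = 9.2182 pm

Maximum Compton shift (at 180°):
Δλ_max = 2λ_C = 2 × 2.4263 = 4.8526 pm

Final wavelength:
λ' = 9.2182 + 4.8526 = 14.0708 pm

Minimum photon energy (maximum energy to electron):
E'_min = hc/λ' = 88.1147 keV

Maximum electron kinetic energy:
K_max = E₀ - E'_min = 134.5000 - 88.1147 = 46.3853 keV

(Intermediate values are shown rounded; full precision is carried through to the final answer.)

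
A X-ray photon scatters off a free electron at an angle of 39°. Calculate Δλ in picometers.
0.5407 pm

Using the Compton scattering formula:
Δλ = λ_C(1 - cos θ)

where λ_C = h/(m_e·c) ≈ 2.4263 pm is the Compton wavelength of an electron.

For θ = 39°:
cos(39°) = 0.7771
1 - cos(39°) = 0.2229

Δλ = 2.4263 × 0.2229
Δλ = 0.5407 pm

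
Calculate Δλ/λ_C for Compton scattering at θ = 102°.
1.2079 λ_C

The Compton shift formula is:
Δλ = λ_C(1 - cos θ)

Dividing both sides by λ_C:
Δλ/λ_C = 1 - cos θ

For θ = 102°:
Δλ/λ_C = 1 - cos(102°)
Δλ/λ_C = 1 - -0.2079
Δλ/λ_C = 1.2079

This means the shift is 1.2079 × λ_C = 2.9308 pm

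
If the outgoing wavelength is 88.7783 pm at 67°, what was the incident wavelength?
87.3000 pm

From λ' = λ + Δλ, we have λ = λ' - Δλ

First calculate the Compton shift:
Δλ = λ_C(1 - cos θ)
Δλ = 2.4263 × (1 - cos(67°))
Δλ = 2.4263 × 0.6093
Δλ = 1.4783 pm

Initial wavelength:
λ = λ' - Δλ
λ = 88.7783 - 1.4783
λ = 87.3000 pm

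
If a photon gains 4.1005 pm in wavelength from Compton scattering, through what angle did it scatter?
133.63°

From the Compton formula Δλ = λ_C(1 - cos θ), we can solve for θ:

cos θ = 1 - Δλ/λ_C

Given:
- Δλ = 4.1005 pm
- λ_C = h/(m_e·c) ≈ 2.42631024 pm

cos θ = 1 - 4.1005/2.42631024
cos θ = 1 - 1.690015
cos θ = -0.690015

θ = arccos(-0.690015)
θ = 133.63°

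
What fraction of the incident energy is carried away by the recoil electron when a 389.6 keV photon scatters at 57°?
0.2577 (or 25.77%)

Calculate initial and final photon energies:

Initial: E₀ = 389.6 keV → λ₀ = 3.1823 pm
Compton shift: Δλ = 1.1048 pm
Final wavelength: λ' = 4.2872 pm
Final energy: E' = 289.1967 keV

Fractional energy loss:
(E₀ - E')/E₀ = (389.6000 - 289.1967)/389.6000
= 100.4033/389.6000
= 0.2577
= 25.77%

(Intermediate values are shown rounded; full precision is carried through to the final answer.)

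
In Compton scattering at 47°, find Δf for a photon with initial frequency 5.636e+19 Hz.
7.140e+18 Hz (decrease)

Convert frequency to wavelength (c = 299792458 m/s):
λ₀ = c/f₀ = 299792458/5.636e+19 = 5.3192416e-12 m = 5.3192 pm

Calculate Compton shift:
Δλ = λ_C(1 - cos(47°)) = 0.7716 pm

Final wavelength:
λ' = λ₀ + Δλ = 5.3192 + 0.7716 = 6.0908 pm

Final frequency:
f' = c/λ' = 299792458/6.0908123e-12 = 4.9220440e+19 Hz

Frequency shift (decrease):
Δf = f₀ - f' = 5.636e+19 - 4.9220440e+19 = 7.140e+18 Hz

(Intermediate values are shown rounded; full precision is carried through to the final answer.)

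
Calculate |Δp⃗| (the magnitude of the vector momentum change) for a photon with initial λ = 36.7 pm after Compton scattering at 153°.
3.3164e-23 kg·m/s

Photon momentum magnitude is p = h/λ.

Initial momentum:
p₀ = h/λ = 6.6261e-34/3.6700e-11 = 1.8055e-23 kg·m/s

After scattering:
λ' = λ + Δλ = 36.7 + 4.5882 = 41.2882 pm
p' = h/λ' = 6.6261e-34/4.1288e-11 = 1.6048e-23 kg·m/s

Momentum is a vector; the scattered photon's direction makes angle θ = 153° with the incident direction. The magnitude of the vector change Δp⃗ = p⃗₀ − p⃗' is found from the law of cosines:
|Δp⃗|² = p₀² + p'² − 2p₀p'cos θ
|Δp⃗|² = (1.8055e-23)² + (1.6048e-23)² − 2·1.8055e-23·1.6048e-23·cos(153°)
|Δp⃗| = 3.3164e-23 kg·m/s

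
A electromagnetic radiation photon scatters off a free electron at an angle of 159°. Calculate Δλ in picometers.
4.6915 pm

Using the Compton scattering formula:
Δλ = λ_C(1 - cos θ)

where λ_C = h/(m_e·c) ≈ 2.4263 pm is the Compton wavelength of an electron.

For θ = 159°:
cos(159°) = -0.9336
1 - cos(159°) = 1.9336

Δλ = 2.4263 × 1.9336
Δλ = 4.6915 pm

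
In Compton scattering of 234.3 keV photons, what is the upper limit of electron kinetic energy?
112.0795 keV

Maximum energy transfer occurs at θ = 180° (backscattering).

Initial photon: E₀ = 234.3 keV → λ₀ = 5.2917 pm

Maximum Compton shift (at 180°):
Δλ_max = 2λ_C = 2 × 2.4263 = 4.8526 pm

Final wavelength:
λ' = 5.2917 + 4.8526 = 10.1443 pm

Minimum photon energy (maximum energy to electron):
E'_min = hc/λ' = 122.2205 keV

Maximum electron kinetic energy:
K_max = E₀ - E'_min = 234.3000 - 122.2205 = 112.0795 keV

(Intermediate values are shown rounded; full precision is carried through to the final answer.)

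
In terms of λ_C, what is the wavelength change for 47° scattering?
0.3180 λ_C

The Compton shift formula is:
Δλ = λ_C(1 - cos θ)

Dividing both sides by λ_C:
Δλ/λ_C = 1 - cos θ

For θ = 47°:
Δλ/λ_C = 1 - cos(47°)
Δλ/λ_C = 1 - 0.6820
Δλ/λ_C = 0.3180

This means the shift is 0.3180 × λ_C = 0.7716 pm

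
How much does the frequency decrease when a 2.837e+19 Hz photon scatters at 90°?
5.298e+18 Hz (decrease)

Convert frequency to wavelength (c = 299792458 m/s):
λ₀ = c/f₀ = 299792458/2.837e+19 = 1.0567235e-11 m = 10.5672 pm

Calculate Compton shift:
Δλ = λ_C(1 - cos(90°)) = 2.4263 pm

Final wavelength:
λ' = λ₀ + Δλ = 10.5672 + 2.4263 = 12.9935 pm

Final frequency:
f' = c/λ' = 299792458/1.2993545e-11 = 2.3072414e+19 Hz

Frequency shift (decrease):
Δf = f₀ - f' = 2.837e+19 - 2.3072414e+19 = 5.298e+18 Hz

(Intermediate values are shown rounded; full precision is carried through to the final answer.)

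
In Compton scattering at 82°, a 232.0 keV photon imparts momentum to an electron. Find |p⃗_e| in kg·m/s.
1.4228e-22 kg·m/s

The electron is initially at rest, so by conservation of momentum:
p⃗_e = p⃗₀ − p⃗'  (incident photon momentum minus scattered photon momentum)

Photon momentum magnitudes (p = h/λ = E/c):
λ₀ = hc/E₀ = 5.3441 pm → p₀ = h/λ₀ = 1.2399e-22 kg·m/s
Δλ = λ_C(1 − cos 82°) = 2.0886 pm
λ' = 7.4328 pm → p' = h/λ' = 8.9147e-23 kg·m/s

The scattered photon makes angle θ = 82° with the incident direction, so by the law of cosines:
|p⃗_e|² = p₀² + p'² − 2p₀p'cos θ
|p⃗_e|² = (1.2399e-22)² + (8.9147e-23)² − 2·1.2399e-22·8.9147e-23·cos(82°)
|p⃗_e| = 1.4228e-22 kg·m/s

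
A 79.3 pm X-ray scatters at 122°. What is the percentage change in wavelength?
4.6810%

Calculate the Compton shift:
Δλ = λ_C(1 - cos(122°))
Δλ = 2.4263 × (1 - cos(122°))
Δλ = 2.4263 × 1.5299
Δλ = 3.7121 pm

Percentage change:
(Δλ/λ₀) × 100 = (3.7121/79.3) × 100
= 4.6810%

(Intermediate values are shown rounded; full precision is carried through to the final answer.)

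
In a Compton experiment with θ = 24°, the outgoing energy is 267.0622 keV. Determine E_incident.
279.7000 keV

Convert final energy to wavelength (hc ≈ 1239.842 keV·pm):
λ' = hc/E' = 1239.842 / 267.0622 = 4.6425 pm

Calculate the Compton shift:
Δλ = λ_C(1 - cos(24°))
Δλ = 2.4263 × (1 - cos(24°))
Δλ = 0.2098 pm

Initial wavelength:
λ = λ' - Δλ = 4.6425 - 0.2098 = 4.4328 pm

Initial energy:
E = hc/λ = 1239.842 / 4.4328 = 279.7000 keV

(Intermediate values are shown rounded; full precision is carried through to the final answer.)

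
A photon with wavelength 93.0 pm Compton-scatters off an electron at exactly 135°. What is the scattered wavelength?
97.1420 pm

Using the Compton formula: λ' = λ + λ_C(1 − cos θ)

For θ = 135°, cos θ = -√2/2 (exact) ≈ -0.7071, so:
1 − cos 135° = 1 − (-√2/2) ≈ 1.7071

Δλ = λ_C × 1.7071 = 2.4263 × 1.7071 = 4.1420 pm

λ' = 93.0 + 4.1420 = 97.1420 pm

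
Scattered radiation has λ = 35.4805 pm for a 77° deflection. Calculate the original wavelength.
33.6000 pm

From λ' = λ + Δλ, we have λ = λ' - Δλ

First calculate the Compton shift:
Δλ = λ_C(1 - cos θ)
Δλ = 2.4263 × (1 - cos(77°))
Δλ = 2.4263 × 0.7750
Δλ = 1.8805 pm

Initial wavelength:
λ = λ' - Δλ
λ = 35.4805 - 1.8805
λ = 33.6000 pm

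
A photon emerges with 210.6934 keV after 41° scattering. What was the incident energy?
234.4000 keV

Convert final energy to wavelength (hc ≈ 1239.842 keV·pm):
λ' = hc/E' = 1239.842 / 210.6934 = 5.8846 pm

Calculate the Compton shift:
Δλ = λ_C(1 - cos(41°))
Δλ = 2.4263 × (1 - cos(41°))
Δλ = 0.5952 pm

Initial wavelength:
λ = λ' - Δλ = 5.8846 - 0.5952 = 5.2894 pm

Initial energy:
E = hc/λ = 1239.842 / 5.2894 = 234.4000 keV

(Intermediate values are shown rounded; full precision is carried through to the final answer.)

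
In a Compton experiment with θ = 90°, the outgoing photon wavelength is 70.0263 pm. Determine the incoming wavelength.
67.6000 pm

From λ' = λ + Δλ, we have λ = λ' - Δλ

First calculate the Compton shift:
Δλ = λ_C(1 - cos θ)
Δλ = 2.4263 × (1 - cos(90°))
Δλ = 2.4263 × 1.0000
Δλ = 2.4263 pm

Initial wavelength:
λ = λ' - Δλ
λ = 70.0263 - 2.4263
λ = 67.6000 pm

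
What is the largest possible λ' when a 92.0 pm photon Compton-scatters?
96.8526 pm (at θ = 180°)

The Compton shift is Δλ = λ_C(1 − cos θ).

Since cos θ ranges from −1 to 1, the factor (1 − cos θ) ranges from 0 to 2; the maximum shift occurs at θ = 180° (backscattering):
Δλ_max = 2λ_C = 2 × 2.4263 pm = 4.8526 pm

Maximum scattered wavelength:
λ'_max = λ₀ + Δλ_max = 92.0 + 4.8526 = 96.8526 pm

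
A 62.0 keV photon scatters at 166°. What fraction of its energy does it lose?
0.1929 (or 19.29%)

Calculate initial and final photon energies:

Initial: E₀ = 62.0 keV → λ₀ = 19.9975 pm
Compton shift: Δλ = 4.7805 pm
Final wavelength: λ' = 24.7780 pm
Final energy: E' = 50.0380 keV

Fractional energy loss:
(E₀ - E')/E₀ = (62.0000 - 50.0380)/62.0000
= 11.9620/62.0000
= 0.1929
= 19.29%

(Intermediate values are shown rounded; full precision is carried through to the final answer.)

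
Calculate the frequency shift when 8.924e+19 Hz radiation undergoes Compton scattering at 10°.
9.686e+17 Hz (decrease)

Convert frequency to wavelength (c = 299792458 m/s):
λ₀ = c/f₀ = 299792458/8.924e+19 = 3.3593955e-12 m = 3.3594 pm

Calculate Compton shift:
Δλ = λ_C(1 - cos(10°)) = 0.0369 pm

Final wavelength:
λ' = λ₀ + Δλ = 3.3594 + 0.0369 = 3.3963 pm

Final frequency:
f' = c/λ' = 299792458/3.3962566e-12 = 8.8271438e+19 Hz

Frequency shift (decrease):
Δf = f₀ - f' = 8.924e+19 - 8.8271438e+19 = 9.686e+17 Hz

(Intermediate values are shown rounded; full precision is carried through to the final answer.)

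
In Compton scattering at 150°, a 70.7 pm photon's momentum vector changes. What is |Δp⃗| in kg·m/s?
1.7561e-23 kg·m/s

Photon momentum magnitude is p = h/λ.

Initial momentum:
p₀ = h/λ = 6.6261e-34/7.0700e-11 = 9.3721e-24 kg·m/s

After scattering:
λ' = λ + Δλ = 70.7 + 4.5276 = 75.2276 pm
p' = h/λ' = 6.6261e-34/7.5228e-11 = 8.8080e-24 kg·m/s

Momentum is a vector; the scattered photon's direction makes angle θ = 150° with the incident direction. The magnitude of the vector change Δp⃗ = p⃗₀ − p⃗' is found from the law of cosines:
|Δp⃗|² = p₀² + p'² − 2p₀p'cos θ
|Δp⃗|² = (9.3721e-24)² + (8.8080e-24)² − 2·9.3721e-24·8.8080e-24·cos(150°)
|Δp⃗| = 1.7561e-23 kg·m/s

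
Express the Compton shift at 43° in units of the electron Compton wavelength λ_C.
0.2686 λ_C

The Compton shift formula is:
Δλ = λ_C(1 - cos θ)

Dividing both sides by λ_C:
Δλ/λ_C = 1 - cos θ

For θ = 43°:
Δλ/λ_C = 1 - cos(43°)
Δλ/λ_C = 1 - 0.7314
Δλ/λ_C = 0.2686

This means the shift is 0.2686 × λ_C = 0.6518 pm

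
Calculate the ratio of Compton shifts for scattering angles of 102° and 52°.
102° produces the larger shift by a factor of 3.143

Calculate both shifts using Δλ = λ_C(1 - cos θ):

For θ₁ = 52°:
Δλ₁ = 2.4263 × (1 - cos(52°))
Δλ₁ = 2.4263 × 0.3843
Δλ₁ = 0.9325 pm

For θ₂ = 102°:
Δλ₂ = 2.4263 × (1 - cos(102°))
Δλ₂ = 2.4263 × 1.2079
Δλ₂ = 2.9308 pm

The 102° angle produces the larger shift.
Ratio: 2.9308/0.9325 = 3.143

(Intermediate values are shown rounded; full precision is carried through to the final answer.)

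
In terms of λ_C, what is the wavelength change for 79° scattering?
0.8092 λ_C

The Compton shift formula is:
Δλ = λ_C(1 - cos θ)

Dividing both sides by λ_C:
Δλ/λ_C = 1 - cos θ

For θ = 79°:
Δλ/λ_C = 1 - cos(79°)
Δλ/λ_C = 1 - 0.1908
Δλ/λ_C = 0.8092

This means the shift is 0.8092 × λ_C = 1.9633 pm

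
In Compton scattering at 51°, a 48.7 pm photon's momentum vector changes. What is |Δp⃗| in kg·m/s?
1.1611e-23 kg·m/s

Photon momentum magnitude is p = h/λ.

Initial momentum:
p₀ = h/λ = 6.6261e-34/4.8700e-11 = 1.3606e-23 kg·m/s

After scattering:
λ' = λ + Δλ = 48.7 + 0.8994 = 49.5994 pm
p' = h/λ' = 6.6261e-34/4.9599e-11 = 1.3359e-23 kg·m/s

Momentum is a vector; the scattered photon's direction makes angle θ = 51° with the incident direction. The magnitude of the vector change Δp⃗ = p⃗₀ − p⃗' is found from the law of cosines:
|Δp⃗|² = p₀² + p'² − 2p₀p'cos θ
|Δp⃗|² = (1.3606e-23)² + (1.3359e-23)² − 2·1.3606e-23·1.3359e-23·cos(51°)
|Δp⃗| = 1.1611e-23 kg·m/s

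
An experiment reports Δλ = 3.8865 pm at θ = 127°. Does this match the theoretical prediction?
Yes, consistent

Calculate the expected shift for θ = 127°:

Δλ_expected = λ_C(1 - cos(127°))
Δλ_expected = 2.4263 × (1 - cos(127°))
Δλ_expected = 2.4263 × 1.6018
Δλ_expected = 3.8865 pm

Given shift: 3.8865 pm
Expected shift: 3.8865 pm
Difference: 0.0000 pm

The values match. This is consistent with Compton scattering at the stated angle.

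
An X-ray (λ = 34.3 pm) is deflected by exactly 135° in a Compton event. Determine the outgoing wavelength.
38.4420 pm

Using the Compton formula: λ' = λ + λ_C(1 − cos θ)

For θ = 135°, cos θ = -√2/2 (exact) ≈ -0.7071, so:
1 − cos 135° = 1 − (-√2/2) ≈ 1.7071

Δλ = λ_C × 1.7071 = 2.4263 × 1.7071 = 4.1420 pm

λ' = 34.3 + 4.1420 = 38.4420 pm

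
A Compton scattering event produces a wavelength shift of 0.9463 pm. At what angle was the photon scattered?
52.41°

From the Compton formula Δλ = λ_C(1 - cos θ), we can solve for θ:

cos θ = 1 - Δλ/λ_C

Given:
- Δλ = 0.9463 pm
- λ_C = h/(m_e·c) ≈ 2.42631024 pm

cos θ = 1 - 0.9463/2.42631024
cos θ = 1 - 0.390016
cos θ = 0.609984

θ = arccos(0.609984)
θ = 52.41°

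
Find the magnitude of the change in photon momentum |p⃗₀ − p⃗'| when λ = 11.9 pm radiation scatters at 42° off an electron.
3.9002e-23 kg·m/s

Photon momentum magnitude is p = h/λ.

Initial momentum:
p₀ = h/λ = 6.6261e-34/1.1900e-11 = 5.5681e-23 kg·m/s

After scattering:
λ' = λ + Δλ = 11.9 + 0.6232 = 12.5232 pm
p' = h/λ' = 6.6261e-34/1.2523e-11 = 5.2910e-23 kg·m/s

Momentum is a vector; the scattered photon's direction makes angle θ = 42° with the incident direction. The magnitude of the vector change Δp⃗ = p⃗₀ − p⃗' is found from the law of cosines:
|Δp⃗|² = p₀² + p'² − 2p₀p'cos θ
|Δp⃗|² = (5.5681e-23)² + (5.2910e-23)² − 2·5.5681e-23·5.2910e-23·cos(42°)
|Δp⃗| = 3.9002e-23 kg·m/s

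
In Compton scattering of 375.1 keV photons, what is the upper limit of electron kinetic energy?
223.1210 keV

Maximum energy transfer occurs at θ = 180° (backscattering).

Initial photon: E₀ = 375.1 keV → λ₀ = 3.3054 pm

Maximum Compton shift (at 180°):
Δλ_max = 2λ_C = 2 × 2.4263 = 4.8526 pm

Final wavelength:
λ' = 3.3054 + 4.8526 = 8.1580 pm

Minimum photon energy (maximum energy to electron):
E'_min = hc/λ' = 151.9790 keV

Maximum electron kinetic energy:
K_max = E₀ - E'_min = 375.1000 - 151.9790 = 223.1210 keV

(Intermediate values are shown rounded; full precision is carried through to the final answer.)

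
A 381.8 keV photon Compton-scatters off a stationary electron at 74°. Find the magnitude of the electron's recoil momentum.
2.1040e-22 kg·m/s

The electron is initially at rest, so by conservation of momentum:
p⃗_e = p⃗₀ − p⃗'  (incident photon momentum minus scattered photon momentum)

Photon momentum magnitudes (p = h/λ = E/c):
λ₀ = hc/E₀ = 3.2474 pm → p₀ = h/λ₀ = 2.0404e-22 kg·m/s
Δλ = λ_C(1 − cos 74°) = 1.7575 pm
λ' = 5.0049 pm → p' = h/λ' = 1.3239e-22 kg·m/s

The scattered photon makes angle θ = 74° with the incident direction, so by the law of cosines:
|p⃗_e|² = p₀² + p'² − 2p₀p'cos θ
|p⃗_e|² = (2.0404e-22)² + (1.3239e-22)² − 2·2.0404e-22·1.3239e-22·cos(74°)
|p⃗_e| = 2.1040e-22 kg·m/s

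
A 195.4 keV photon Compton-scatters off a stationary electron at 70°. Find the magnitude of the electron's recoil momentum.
1.0912e-22 kg·m/s

The electron is initially at rest, so by conservation of momentum:
p⃗_e = p⃗₀ − p⃗'  (incident photon momentum minus scattered photon momentum)

Photon momentum magnitudes (p = h/λ = E/c):
λ₀ = hc/E₀ = 6.3451 pm → p₀ = h/λ₀ = 1.0443e-22 kg·m/s
Δλ = λ_C(1 − cos 70°) = 1.5965 pm
λ' = 7.9416 pm → p' = h/λ' = 8.3435e-23 kg·m/s

The scattered photon makes angle θ = 70° with the incident direction, so by the law of cosines:
|p⃗_e|² = p₀² + p'² − 2p₀p'cos θ
|p⃗_e|² = (1.0443e-22)² + (8.3435e-23)² − 2·1.0443e-22·8.3435e-23·cos(70°)
|p⃗_e| = 1.0912e-22 kg·m/s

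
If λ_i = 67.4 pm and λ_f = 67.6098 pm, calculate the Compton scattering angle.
24.00°

First find the wavelength shift:
Δλ = λ' - λ = 67.6098 - 67.4 = 0.2098 pm

Using Δλ = λ_C(1 - cos θ), with λ_C = h/(m_e·c) ≈ 2.42631024 pm:
cos θ = 1 - Δλ/λ_C
cos θ = 1 - 0.2098/2.42631024
cos θ = 0.913531

θ = arccos(0.913531)
θ = 24.00°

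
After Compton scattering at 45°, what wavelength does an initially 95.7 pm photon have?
96.4106 pm

Using the Compton formula: λ' = λ + λ_C(1 − cos θ)

For θ = 45°, cos θ = √2/2 (exact) ≈ 0.7071, so:
1 − cos 45° = 1 − (√2/2) ≈ 0.2929

Δλ = λ_C × 0.2929 = 2.4263 × 0.2929 = 0.7106 pm

λ' = 95.7 + 0.7106 = 96.4106 pm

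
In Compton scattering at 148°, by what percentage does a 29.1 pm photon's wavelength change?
15.4087%

Calculate the Compton shift:
Δλ = λ_C(1 - cos(148°))
Δλ = 2.4263 × (1 - cos(148°))
Δλ = 2.4263 × 1.8480
Δλ = 4.4839 pm

Percentage change:
(Δλ/λ₀) × 100 = (4.4839/29.1) × 100
= 15.4087%

(Intermediate values are shown rounded; full precision is carried through to the final answer.)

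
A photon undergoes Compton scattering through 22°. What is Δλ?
0.1767 pm

Using the Compton scattering formula:
Δλ = λ_C(1 - cos θ)

where λ_C = h/(m_e·c) ≈ 2.4263 pm is the Compton wavelength of an electron.

For θ = 22°:
cos(22°) = 0.9272
1 - cos(22°) = 0.0728

Δλ = 2.4263 × 0.0728
Δλ = 0.1767 pm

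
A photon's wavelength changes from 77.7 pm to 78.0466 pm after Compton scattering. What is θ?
31.00°

First find the wavelength shift:
Δλ = λ' - λ = 78.0466 - 77.7 = 0.3466 pm

Using Δλ = λ_C(1 - cos θ), with λ_C = h/(m_e·c) ≈ 2.42631024 pm:
cos θ = 1 - Δλ/λ_C
cos θ = 1 - 0.3466/2.42631024
cos θ = 0.857149

θ = arccos(0.857149)
θ = 31.00°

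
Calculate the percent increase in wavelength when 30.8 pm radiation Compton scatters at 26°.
0.7973%

Calculate the Compton shift:
Δλ = λ_C(1 - cos(26°))
Δλ = 2.4263 × (1 - cos(26°))
Δλ = 2.4263 × 0.1012
Δλ = 0.2456 pm

Percentage change:
(Δλ/λ₀) × 100 = (0.2456/30.8) × 100
= 0.7973%

(Intermediate values are shown rounded; full precision is carried through to the final answer.)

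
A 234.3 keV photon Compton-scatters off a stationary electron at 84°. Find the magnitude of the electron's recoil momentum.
1.4572e-22 kg·m/s

The electron is initially at rest, so by conservation of momentum:
p⃗_e = p⃗₀ − p⃗'  (incident photon momentum minus scattered photon momentum)

Photon momentum magnitudes (p = h/λ = E/c):
λ₀ = hc/E₀ = 5.2917 pm → p₀ = h/λ₀ = 1.2522e-22 kg·m/s
Δλ = λ_C(1 − cos 84°) = 2.1727 pm
λ' = 7.4644 pm → p' = h/λ' = 8.8769e-23 kg·m/s

The scattered photon makes angle θ = 84° with the incident direction, so by the law of cosines:
|p⃗_e|² = p₀² + p'² − 2p₀p'cos θ
|p⃗_e|² = (1.2522e-22)² + (8.8769e-23)² − 2·1.2522e-22·8.8769e-23·cos(84°)
|p⃗_e| = 1.4572e-22 kg·m/s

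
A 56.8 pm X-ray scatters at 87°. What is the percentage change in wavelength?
4.0481%

Calculate the Compton shift:
Δλ = λ_C(1 - cos(87°))
Δλ = 2.4263 × (1 - cos(87°))
Δλ = 2.4263 × 0.9477
Δλ = 2.2993 pm

Percentage change:
(Δλ/λ₀) × 100 = (2.2993/56.8) × 100
= 4.0481%

(Intermediate values are shown rounded; full precision is carried through to the final answer.)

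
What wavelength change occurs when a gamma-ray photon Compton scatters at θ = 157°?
4.6597 pm

Using the Compton scattering formula:
Δλ = λ_C(1 - cos θ)

where λ_C = h/(m_e·c) ≈ 2.4263 pm is the Compton wavelength of an electron.

For θ = 157°:
cos(157°) = -0.9205
1 - cos(157°) = 1.9205

Δλ = 2.4263 × 1.9205
Δλ = 4.6597 pm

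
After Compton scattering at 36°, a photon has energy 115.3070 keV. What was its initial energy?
120.5000 keV

Convert final energy to wavelength (hc ≈ 1239.842 keV·pm):
λ' = hc/E' = 1239.842 / 115.3070 = 10.7525 pm

Calculate the Compton shift:
Δλ = λ_C(1 - cos(36°))
Δλ = 2.4263 × (1 - cos(36°))
Δλ = 0.4634 pm

Initial wavelength:
λ = λ' - Δλ = 10.7525 - 0.4634 = 10.2891 pm

Initial energy:
E = hc/λ = 1239.842 / 10.2891 = 120.5000 keV

(Intermediate values are shown rounded; full precision is carried through to the final answer.)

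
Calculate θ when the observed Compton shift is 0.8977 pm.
50.95°

From the Compton formula Δλ = λ_C(1 - cos θ), we can solve for θ:

cos θ = 1 - Δλ/λ_C

Given:
- Δλ = 0.8977 pm
- λ_C = h/(m_e·c) ≈ 2.42631024 pm

cos θ = 1 - 0.8977/2.42631024
cos θ = 1 - 0.369986
cos θ = 0.630014

θ = arccos(0.630014)
θ = 50.95°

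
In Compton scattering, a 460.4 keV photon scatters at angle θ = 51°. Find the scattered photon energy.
345.1339 keV

First convert energy to wavelength:
λ = hc/E, with hc ≈ 1239.842 keV·pm (i.e. 1239.842 eV·nm)

For E = 460.4 keV = 460400 eV:
λ = 1239.842 keV·pm / 460.4 keV
λ = 2.6930 pm

Calculate the Compton shift:
Δλ = λ_C(1 - cos(51°)) = 2.4263 × 0.3707
Δλ = 0.8994 pm

Final wavelength:
λ' = 2.6930 + 0.8994 = 3.5924 pm

Final energy:
E' = hc/λ' = 1239.842 / 3.5924 = 345.1339 keV

(Intermediate values are shown rounded; full precision is carried through to the final answer.)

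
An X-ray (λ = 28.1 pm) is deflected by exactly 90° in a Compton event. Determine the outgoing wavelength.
30.5263 pm

Using the Compton formula: λ' = λ + λ_C(1 − cos θ)

For θ = 90°, cos θ = 0 (exact) = 0.0000, so:
1 − cos 90° = 1 − (0) = 1.0000

Δλ = λ_C × 1.0000 = 2.4263 × 1.0000 = 2.4263 pm

λ' = 28.1 + 2.4263 = 30.5263 pm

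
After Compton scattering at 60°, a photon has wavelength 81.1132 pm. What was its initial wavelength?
79.9000 pm

From λ' = λ + Δλ, we have λ = λ' - Δλ

First calculate the Compton shift:
Δλ = λ_C(1 - cos θ)
Δλ = 2.4263 × (1 - cos(60°))
Δλ = 2.4263 × 0.5000
Δλ = 1.2132 pm

Initial wavelength:
λ = λ' - Δλ
λ = 81.1132 - 1.2132
λ = 79.9000 pm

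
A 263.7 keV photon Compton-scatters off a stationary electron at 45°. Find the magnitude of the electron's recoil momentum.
1.0222e-22 kg·m/s

The electron is initially at rest, so by conservation of momentum:
p⃗_e = p⃗₀ − p⃗'  (incident photon momentum minus scattered photon momentum)

Photon momentum magnitudes (p = h/λ = E/c):
λ₀ = hc/E₀ = 4.7017 pm → p₀ = h/λ₀ = 1.4093e-22 kg·m/s
Δλ = λ_C(1 − cos 45°) = 0.7106 pm
λ' = 5.4124 pm → p' = h/λ' = 1.2242e-22 kg·m/s

The scattered photon makes angle θ = 45° with the incident direction, so by the law of cosines:
|p⃗_e|² = p₀² + p'² − 2p₀p'cos θ
|p⃗_e|² = (1.4093e-22)² + (1.2242e-22)² − 2·1.4093e-22·1.2242e-22·cos(45°)
|p⃗_e| = 1.0222e-22 kg·m/s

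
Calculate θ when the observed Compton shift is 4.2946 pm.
140.36°

From the Compton formula Δλ = λ_C(1 - cos θ), we can solve for θ:

cos θ = 1 - Δλ/λ_C

Given:
- Δλ = 4.2946 pm
- λ_C = h/(m_e·c) ≈ 2.42631024 pm

cos θ = 1 - 4.2946/2.42631024
cos θ = 1 - 1.770013
cos θ = -0.770013

θ = arccos(-0.770013)
θ = 140.36°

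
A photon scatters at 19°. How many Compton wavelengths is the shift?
0.0545 λ_C

The Compton shift formula is:
Δλ = λ_C(1 - cos θ)

Dividing both sides by λ_C:
Δλ/λ_C = 1 - cos θ

For θ = 19°:
Δλ/λ_C = 1 - cos(19°)
Δλ/λ_C = 1 - 0.9455
Δλ/λ_C = 0.0545

This means the shift is 0.0545 × λ_C = 0.1322 pm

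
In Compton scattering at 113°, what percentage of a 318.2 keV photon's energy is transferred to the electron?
0.4641 (or 46.41%)

Calculate initial and final photon energies:

Initial: E₀ = 318.2 keV → λ₀ = 3.8964 pm
Compton shift: Δλ = 3.3743 pm
Final wavelength: λ' = 7.2708 pm
Final energy: E' = 170.5242 keV

Fractional energy loss:
(E₀ - E')/E₀ = (318.2000 - 170.5242)/318.2000
= 147.6758/318.2000
= 0.4641
= 46.41%

(Intermediate values are shown rounded; full precision is carried through to the final answer.)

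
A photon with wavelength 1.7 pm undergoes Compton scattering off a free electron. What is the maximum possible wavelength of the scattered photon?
6.5526 pm (at θ = 180°)

The Compton shift is Δλ = λ_C(1 − cos θ).

Since cos θ ranges from −1 to 1, the factor (1 − cos θ) ranges from 0 to 2; the maximum shift occurs at θ = 180° (backscattering):
Δλ_max = 2λ_C = 2 × 2.4263 pm = 4.8526 pm

Maximum scattered wavelength:
λ'_max = λ₀ + Δλ_max = 1.7 + 4.8526 = 6.5526 pm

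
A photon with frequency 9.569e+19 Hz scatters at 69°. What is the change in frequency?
3.177e+19 Hz (decrease)

Convert frequency to wavelength (c = 299792458 m/s):
λ₀ = c/f₀ = 299792458/9.569e+19 = 3.1329549e-12 m = 3.1330 pm

Calculate Compton shift:
Δλ = λ_C(1 - cos(69°)) = 1.5568 pm

Final wavelength:
λ' = λ₀ + Δλ = 3.1330 + 1.5568 = 4.6898 pm

Final frequency:
f' = c/λ' = 299792458/4.6897533e-12 = 6.3924995e+19 Hz

Frequency shift (decrease):
Δf = f₀ - f' = 9.569e+19 - 6.3924995e+19 = 3.177e+19 Hz

(Intermediate values are shown rounded; full precision is carried through to the final answer.)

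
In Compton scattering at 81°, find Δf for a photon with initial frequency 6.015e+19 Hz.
1.751e+19 Hz (decrease)

Convert frequency to wavelength (c = 299792458 m/s):
λ₀ = c/f₀ = 299792458/6.015e+19 = 4.9840808e-12 m = 4.9841 pm

Calculate Compton shift:
Δλ = λ_C(1 - cos(81°)) = 2.0468 pm

Final wavelength:
λ' = λ₀ + Δλ = 4.9841 + 2.0468 = 7.0308 pm

Final frequency:
f' = c/λ' = 299792458/7.0308325e-12 = 4.2639682e+19 Hz

Frequency shift (decrease):
Δf = f₀ - f' = 6.015e+19 - 4.2639682e+19 = 1.751e+19 Hz

(Intermediate values are shown rounded; full precision is carried through to the final answer.)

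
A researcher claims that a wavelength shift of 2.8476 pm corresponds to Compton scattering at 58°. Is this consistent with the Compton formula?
No, inconsistent

Calculate the expected shift for θ = 58°:

Δλ_expected = λ_C(1 - cos(58°))
Δλ_expected = 2.4263 × (1 - cos(58°))
Δλ_expected = 2.4263 × 0.4701
Δλ_expected = 1.1406 pm

Given shift: 2.8476 pm
Expected shift: 1.1406 pm
Difference: 1.7071 pm

The values do not match. The given shift corresponds to θ ≈ 100.0°, not 58°.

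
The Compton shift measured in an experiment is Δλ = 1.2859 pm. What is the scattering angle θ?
61.96°

From the Compton formula Δλ = λ_C(1 - cos θ), we can solve for θ:

cos θ = 1 - Δλ/λ_C

Given:
- Δλ = 1.2859 pm
- λ_C = h/(m_e·c) ≈ 2.42631024 pm

cos θ = 1 - 1.2859/2.42631024
cos θ = 1 - 0.529982
cos θ = 0.470018

θ = arccos(0.470018)
θ = 61.96°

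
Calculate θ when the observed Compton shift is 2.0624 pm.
81.37°

From the Compton formula Δλ = λ_C(1 - cos θ), we can solve for θ:

cos θ = 1 - Δλ/λ_C

Given:
- Δλ = 2.0624 pm
- λ_C = h/(m_e·c) ≈ 2.42631024 pm

cos θ = 1 - 2.0624/2.42631024
cos θ = 1 - 0.850015
cos θ = 0.149985

θ = arccos(0.149985)
θ = 81.37°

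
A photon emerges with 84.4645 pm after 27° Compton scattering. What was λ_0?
84.2000 pm

From λ' = λ + Δλ, we have λ = λ' - Δλ

First calculate the Compton shift:
Δλ = λ_C(1 - cos θ)
Δλ = 2.4263 × (1 - cos(27°))
Δλ = 2.4263 × 0.1090
Δλ = 0.2645 pm

Initial wavelength:
λ = λ' - Δλ
λ = 84.4645 - 0.2645
λ = 84.2000 pm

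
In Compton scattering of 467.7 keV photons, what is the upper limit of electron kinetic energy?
302.4661 keV

Maximum energy transfer occurs at θ = 180° (backscattering).

Initial photon: E₀ = 467.7 keV → λ₀ = 2.6509 pm

Maximum Compton shift (at 180°):
Δλ_max = 2λ_C = 2 × 2.4263 = 4.8526 pm

Final wavelength:
λ' = 2.6509 + 4.8526 = 7.5036 pm

Minimum photon energy (maximum energy to electron):
E'_min = hc/λ' = 165.2339 keV

Maximum electron kinetic energy:
K_max = E₀ - E'_min = 467.7000 - 165.2339 = 302.4661 keV

(Intermediate values are shown rounded; full precision is carried through to the final answer.)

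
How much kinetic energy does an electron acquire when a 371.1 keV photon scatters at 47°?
69.6232 keV

By energy conservation: K_e = E_initial - E_final

First find the scattered photon energy:
Initial wavelength: λ = hc/E = 3.3410 pm
Compton shift: Δλ = λ_C(1 - cos(47°)) = 0.7716 pm
Final wavelength: λ' = 3.3410 + 0.7716 = 4.1126 pm
Final photon energy: E' = hc/λ' = 301.4768 keV

Electron kinetic energy:
K_e = E - E' = 371.1000 - 301.4768 = 69.6232 keV

(Intermediate values are shown rounded; full precision is carried through to the final answer.)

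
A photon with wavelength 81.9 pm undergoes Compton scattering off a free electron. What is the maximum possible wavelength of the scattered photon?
86.7526 pm (at θ = 180°)

The Compton shift is Δλ = λ_C(1 − cos θ).

Since cos θ ranges from −1 to 1, the factor (1 − cos θ) ranges from 0 to 2; the maximum shift occurs at θ = 180° (backscattering):
Δλ_max = 2λ_C = 2 × 2.4263 pm = 4.8526 pm

Maximum scattered wavelength:
λ'_max = λ₀ + Δλ_max = 81.9 + 4.8526 = 86.7526 pm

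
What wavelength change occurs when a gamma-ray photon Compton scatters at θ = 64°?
1.3627 pm

Using the Compton scattering formula:
Δλ = λ_C(1 - cos θ)

where λ_C = h/(m_e·c) ≈ 2.4263 pm is the Compton wavelength of an electron.

For θ = 64°:
cos(64°) = 0.4384
1 - cos(64°) = 0.5616

Δλ = 2.4263 × 0.5616
Δλ = 1.3627 pm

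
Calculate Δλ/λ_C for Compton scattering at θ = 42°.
0.2569 λ_C

The Compton shift formula is:
Δλ = λ_C(1 - cos θ)

Dividing both sides by λ_C:
Δλ/λ_C = 1 - cos θ

For θ = 42°:
Δλ/λ_C = 1 - cos(42°)
Δλ/λ_C = 1 - 0.7431
Δλ/λ_C = 0.2569

This means the shift is 0.2569 × λ_C = 0.6232 pm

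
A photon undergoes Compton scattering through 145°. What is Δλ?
4.4138 pm

Using the Compton scattering formula:
Δλ = λ_C(1 - cos θ)

where λ_C = h/(m_e·c) ≈ 2.4263 pm is the Compton wavelength of an electron.

For θ = 145°:
cos(145°) = -0.8192
1 - cos(145°) = 1.8192

Δλ = 2.4263 × 1.8192
Δλ = 4.4138 pm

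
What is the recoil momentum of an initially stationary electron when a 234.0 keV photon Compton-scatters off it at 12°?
2.6044e-23 kg·m/s

The electron is initially at rest, so by conservation of momentum:
p⃗_e = p⃗₀ − p⃗'  (incident photon momentum minus scattered photon momentum)

Photon momentum magnitudes (p = h/λ = E/c):
λ₀ = hc/E₀ = 5.2985 pm → p₀ = h/λ₀ = 1.2506e-22 kg·m/s
Δλ = λ_C(1 − cos 12°) = 0.0530 pm
λ' = 5.3515 pm → p' = h/λ' = 1.2382e-22 kg·m/s

The scattered photon makes angle θ = 12° with the incident direction, so by the law of cosines:
|p⃗_e|² = p₀² + p'² − 2p₀p'cos θ
|p⃗_e|² = (1.2506e-22)² + (1.2382e-22)² − 2·1.2506e-22·1.2382e-22·cos(12°)
|p⃗_e| = 2.6044e-23 kg·m/s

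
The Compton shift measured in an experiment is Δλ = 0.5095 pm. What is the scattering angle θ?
37.81°

From the Compton formula Δλ = λ_C(1 - cos θ), we can solve for θ:

cos θ = 1 - Δλ/λ_C

Given:
- Δλ = 0.5095 pm
- λ_C = h/(m_e·c) ≈ 2.42631024 pm

cos θ = 1 - 0.5095/2.42631024
cos θ = 1 - 0.209990
cos θ = 0.790010

θ = arccos(0.790010)
θ = 37.81°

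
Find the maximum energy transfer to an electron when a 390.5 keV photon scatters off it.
236.0532 keV

Maximum energy transfer occurs at θ = 180° (backscattering).

Initial photon: E₀ = 390.5 keV → λ₀ = 3.1750 pm

Maximum Compton shift (at 180°):
Δλ_max = 2λ_C = 2 × 2.4263 = 4.8526 pm

Final wavelength:
λ' = 3.1750 + 4.8526 = 8.0276 pm

Minimum photon energy (maximum energy to electron):
E'_min = hc/λ' = 154.4468 keV

Maximum electron kinetic energy:
K_max = E₀ - E'_min = 390.5000 - 154.4468 = 236.0532 keV

(Intermediate values are shown rounded; full precision is carried through to the final answer.)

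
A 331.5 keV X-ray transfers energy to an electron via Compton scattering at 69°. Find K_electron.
97.4304 keV

By energy conservation: K_e = E_initial - E_final

First find the scattered photon energy:
Initial wavelength: λ = hc/E = 3.7401 pm
Compton shift: Δλ = λ_C(1 - cos(69°)) = 1.5568 pm
Final wavelength: λ' = 3.7401 + 1.5568 = 5.2969 pm
Final photon energy: E' = hc/λ' = 234.0696 keV

Electron kinetic energy:
K_e = E - E' = 331.5000 - 234.0696 = 97.4304 keV

(Intermediate values are shown rounded; full precision is carried through to the final answer.)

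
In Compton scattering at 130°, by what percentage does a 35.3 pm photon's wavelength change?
11.2915%

Calculate the Compton shift:
Δλ = λ_C(1 - cos(130°))
Δλ = 2.4263 × (1 - cos(130°))
Δλ = 2.4263 × 1.6428
Δλ = 3.9859 pm

Percentage change:
(Δλ/λ₀) × 100 = (3.9859/35.3) × 100
= 11.2915%

(Intermediate values are shown rounded; full precision is carried through to the final answer.)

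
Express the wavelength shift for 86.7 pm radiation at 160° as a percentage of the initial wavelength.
5.4283%

Calculate the Compton shift:
Δλ = λ_C(1 - cos(160°))
Δλ = 2.4263 × (1 - cos(160°))
Δλ = 2.4263 × 1.9397
Δλ = 4.7063 pm

Percentage change:
(Δλ/λ₀) × 100 = (4.7063/86.7) × 100
= 5.4283%

(Intermediate values are shown rounded; full precision is carried through to the final answer.)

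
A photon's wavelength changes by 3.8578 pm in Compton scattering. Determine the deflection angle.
126.16°

From the Compton formula Δλ = λ_C(1 - cos θ), we can solve for θ:

cos θ = 1 - Δλ/λ_C

Given:
- Δλ = 3.8578 pm
- λ_C = h/(m_e·c) ≈ 2.42631024 pm

cos θ = 1 - 3.8578/2.42631024
cos θ = 1 - 1.589986
cos θ = -0.589986

θ = arccos(-0.589986)
θ = 126.16°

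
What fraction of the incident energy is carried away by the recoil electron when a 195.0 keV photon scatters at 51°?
0.1239 (or 12.39%)

Calculate initial and final photon energies:

Initial: E₀ = 195.0 keV → λ₀ = 6.3582 pm
Compton shift: Δλ = 0.8994 pm
Final wavelength: λ' = 7.2575 pm
Final energy: E' = 170.8348 keV

Fractional energy loss:
(E₀ - E')/E₀ = (195.0000 - 170.8348)/195.0000
= 24.1652/195.0000
= 0.1239
= 12.39%

(Intermediate values are shown rounded; full precision is carried through to the final answer.)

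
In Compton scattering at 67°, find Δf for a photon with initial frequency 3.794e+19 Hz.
5.979e+18 Hz (decrease)

Convert frequency to wavelength (c = 299792458 m/s):
λ₀ = c/f₀ = 299792458/3.794e+19 = 7.9017517e-12 m = 7.9018 pm

Calculate Compton shift:
Δλ = λ_C(1 - cos(67°)) = 1.4783 pm

Final wavelength:
λ' = λ₀ + Δλ = 7.9018 + 1.4783 = 9.3800 pm

Final frequency:
f' = c/λ' = 299792458/9.3800270e-12 = 3.1960725e+19 Hz

Frequency shift (decrease):
Δf = f₀ - f' = 3.794e+19 - 3.1960725e+19 = 5.979e+18 Hz

(Intermediate values are shown rounded; full precision is carried through to the final answer.)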